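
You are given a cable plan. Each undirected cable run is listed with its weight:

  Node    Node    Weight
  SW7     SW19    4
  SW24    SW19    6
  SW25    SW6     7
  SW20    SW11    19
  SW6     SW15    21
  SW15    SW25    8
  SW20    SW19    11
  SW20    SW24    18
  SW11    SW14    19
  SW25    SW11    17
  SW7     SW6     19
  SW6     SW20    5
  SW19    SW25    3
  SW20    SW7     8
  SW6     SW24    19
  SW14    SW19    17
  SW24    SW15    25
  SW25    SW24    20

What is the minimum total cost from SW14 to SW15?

Running Dijkstra from SW14:
SW14: 0
SW19: 17  (via SW14)
SW11: 19  (via SW14)
SW25: 20  (via SW19)
SW7: 21  (via SW19)
SW24: 23  (via SW19)
SW6: 27  (via SW25)
SW20: 28  (via SW19)
SW15: 28  (via SW25)
Shortest route: SW14–SW19–SW25–SW15 = 28.

28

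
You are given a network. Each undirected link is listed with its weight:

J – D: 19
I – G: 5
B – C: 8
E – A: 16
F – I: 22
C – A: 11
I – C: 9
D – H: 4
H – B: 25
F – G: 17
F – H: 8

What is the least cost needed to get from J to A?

67

Settle nodes by increasing distance from J:
J: 0
D: 19  (via J)
H: 23  (via D)
F: 31  (via H)
B: 48  (via H)
G: 48  (via F)
I: 53  (via F)
C: 56  (via B)
A: 67  (via C)
Shortest route: J → D → H → B → C → A = 67.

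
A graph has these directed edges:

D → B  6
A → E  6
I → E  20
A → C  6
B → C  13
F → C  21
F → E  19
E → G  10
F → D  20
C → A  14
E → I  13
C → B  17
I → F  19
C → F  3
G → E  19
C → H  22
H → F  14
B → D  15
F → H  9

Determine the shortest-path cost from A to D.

Settle nodes by increasing distance from A:
A: 0
C: 6  (via A)
E: 6  (via A)
F: 9  (via C)
G: 16  (via E)
H: 18  (via F)
I: 19  (via E)
B: 23  (via C)
D: 29  (via F)
Shortest route: A → C → F → D = 29.

29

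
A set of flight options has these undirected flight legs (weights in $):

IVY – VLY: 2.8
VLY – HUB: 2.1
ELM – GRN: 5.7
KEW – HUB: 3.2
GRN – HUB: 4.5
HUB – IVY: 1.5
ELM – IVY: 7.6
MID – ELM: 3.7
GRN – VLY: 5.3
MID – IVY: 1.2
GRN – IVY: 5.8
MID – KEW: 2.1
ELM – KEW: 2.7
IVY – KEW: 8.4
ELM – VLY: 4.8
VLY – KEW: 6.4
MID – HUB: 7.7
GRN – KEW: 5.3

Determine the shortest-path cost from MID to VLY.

$4

Settle nodes by increasing distance from MID:
MID: 0
IVY: 1.2  (via MID)
KEW: 2.1  (via MID)
HUB: 2.7  (via IVY)
ELM: 3.7  (via MID)
VLY: 4  (via IVY)
Shortest route: MID–IVY–VLY = $4.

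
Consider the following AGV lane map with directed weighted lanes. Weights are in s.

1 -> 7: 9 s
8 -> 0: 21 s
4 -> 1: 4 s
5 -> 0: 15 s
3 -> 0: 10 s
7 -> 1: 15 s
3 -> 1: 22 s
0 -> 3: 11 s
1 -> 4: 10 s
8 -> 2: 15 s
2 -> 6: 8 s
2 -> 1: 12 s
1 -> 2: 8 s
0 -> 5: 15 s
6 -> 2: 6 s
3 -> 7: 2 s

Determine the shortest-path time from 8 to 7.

34 s

Running Dijkstra from 8:
8: 0
2: 15  (via 8)
0: 21  (via 8)
6: 23  (via 2)
1: 27  (via 2)
3: 32  (via 0)
7: 34  (via 3)
Shortest route: 8 → 0 → 3 → 7 = 34 s.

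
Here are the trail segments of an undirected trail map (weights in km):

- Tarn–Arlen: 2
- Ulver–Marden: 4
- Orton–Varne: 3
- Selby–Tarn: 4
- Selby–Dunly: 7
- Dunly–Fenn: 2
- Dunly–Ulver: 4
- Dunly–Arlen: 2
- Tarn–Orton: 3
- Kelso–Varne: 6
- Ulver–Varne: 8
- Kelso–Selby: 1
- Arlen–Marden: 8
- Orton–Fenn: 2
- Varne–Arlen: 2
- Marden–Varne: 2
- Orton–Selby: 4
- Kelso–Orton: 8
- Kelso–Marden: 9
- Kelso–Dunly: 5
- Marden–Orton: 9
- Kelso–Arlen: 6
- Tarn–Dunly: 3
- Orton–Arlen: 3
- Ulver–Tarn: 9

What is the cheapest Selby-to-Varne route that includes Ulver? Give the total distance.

16 km

Shortest Selby→Ulver: Selby–Kelso–Dunly–Ulver = 10
Best Ulver to Varne: Ulver–Marden–Varne costing 6
Total via Ulver: 10 + 6 = 16 km.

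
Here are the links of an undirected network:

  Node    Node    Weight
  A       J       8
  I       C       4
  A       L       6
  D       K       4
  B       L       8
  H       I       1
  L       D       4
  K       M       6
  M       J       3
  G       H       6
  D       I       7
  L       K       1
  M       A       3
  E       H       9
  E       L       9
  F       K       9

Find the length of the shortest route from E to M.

Running Dijkstra from E:
E: 0
H: 9  (via E)
L: 9  (via E)
I: 10  (via H)
K: 10  (via L)
D: 13  (via L)
C: 14  (via I)
A: 15  (via L)
G: 15  (via H)
M: 16  (via K)
Shortest route: E–L–K–M = 16.

16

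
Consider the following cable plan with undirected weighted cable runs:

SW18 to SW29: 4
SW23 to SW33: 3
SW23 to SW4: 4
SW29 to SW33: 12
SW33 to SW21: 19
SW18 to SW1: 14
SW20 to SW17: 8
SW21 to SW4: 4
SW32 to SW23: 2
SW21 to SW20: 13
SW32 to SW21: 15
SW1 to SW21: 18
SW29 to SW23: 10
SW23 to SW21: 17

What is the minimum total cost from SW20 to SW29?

31

Enumerating some paths:
SW20 → SW21 → SW23 → SW29: 13+17+10 = 40
SW20 → SW21 → SW4 → SW23 → SW33 → SW29: 13+4+4+3+12 = 36
SW20 → SW21 → SW4 → SW23 → SW29: 13+4+4+10 = 31
SW20 → SW21 → SW32 → SW23 → SW29: 13+15+2+10 = 40
Cheapest is SW20 → SW21 → SW4 → SW23 → SW29 at 31.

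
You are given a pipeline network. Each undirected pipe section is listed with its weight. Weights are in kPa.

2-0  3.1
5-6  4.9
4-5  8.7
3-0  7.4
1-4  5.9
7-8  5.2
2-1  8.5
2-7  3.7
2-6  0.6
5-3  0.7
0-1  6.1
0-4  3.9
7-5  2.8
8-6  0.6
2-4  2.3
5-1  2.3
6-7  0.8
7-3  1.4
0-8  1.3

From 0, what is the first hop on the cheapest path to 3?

8

Candidate routes:
0–2–6–7–3: 3.1+0.6+0.8+1.4 = 5.9
0–8–6–7–3: 1.3+0.6+0.8+1.4 = 4.1
The minimum is 4.1 kPa via 0–8–6–7–3.
So from 0 the first move is to 8.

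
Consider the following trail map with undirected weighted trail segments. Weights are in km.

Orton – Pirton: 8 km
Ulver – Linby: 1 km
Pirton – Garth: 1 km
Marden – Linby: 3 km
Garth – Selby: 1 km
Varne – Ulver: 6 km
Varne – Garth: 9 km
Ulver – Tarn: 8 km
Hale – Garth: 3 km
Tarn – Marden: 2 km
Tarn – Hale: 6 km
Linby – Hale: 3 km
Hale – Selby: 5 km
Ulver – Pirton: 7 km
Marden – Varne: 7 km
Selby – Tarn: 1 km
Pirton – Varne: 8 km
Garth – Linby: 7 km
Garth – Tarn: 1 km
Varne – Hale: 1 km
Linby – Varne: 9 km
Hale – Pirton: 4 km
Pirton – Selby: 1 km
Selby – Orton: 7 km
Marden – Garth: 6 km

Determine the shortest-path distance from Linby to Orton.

13 km

Running Dijkstra from Linby:
Linby: 0
Ulver: 1  (via Linby)
Marden: 3  (via Linby)
Hale: 3  (via Linby)
Varne: 4  (via Hale)
Tarn: 5  (via Marden)
Garth: 6  (via Hale)
Selby: 6  (via Tarn)
Pirton: 7  (via Hale)
Orton: 13  (via Selby)
Shortest route: Linby–Marden–Tarn–Selby–Orton = 13 km.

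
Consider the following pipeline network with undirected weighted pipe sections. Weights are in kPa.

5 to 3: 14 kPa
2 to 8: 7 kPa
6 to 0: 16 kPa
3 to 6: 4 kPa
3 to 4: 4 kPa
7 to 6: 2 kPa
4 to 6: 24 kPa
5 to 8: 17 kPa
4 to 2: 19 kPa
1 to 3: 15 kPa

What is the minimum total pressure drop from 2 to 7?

Shortest distances from 2:
2: 0
8: 7  (via 2)
4: 19  (via 2)
3: 23  (via 4)
5: 24  (via 8)
6: 27  (via 3)
7: 29  (via 6)
Shortest route: 2 → 4 → 3 → 6 → 7 = 29 kPa.

29 kPa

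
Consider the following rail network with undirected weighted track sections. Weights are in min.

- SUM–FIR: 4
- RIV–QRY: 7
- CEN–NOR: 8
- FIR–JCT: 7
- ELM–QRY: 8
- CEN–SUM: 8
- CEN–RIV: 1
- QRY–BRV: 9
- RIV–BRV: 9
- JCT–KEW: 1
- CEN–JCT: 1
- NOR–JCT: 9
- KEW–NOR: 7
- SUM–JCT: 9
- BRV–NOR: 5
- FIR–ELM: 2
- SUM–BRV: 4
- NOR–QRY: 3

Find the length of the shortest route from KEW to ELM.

Running Dijkstra from KEW:
KEW: 0
JCT: 1  (via KEW)
CEN: 2  (via JCT)
RIV: 3  (via CEN)
NOR: 7  (via KEW)
FIR: 8  (via JCT)
ELM: 10  (via FIR)
Shortest route: KEW–JCT–FIR–ELM = 10 min.

10 min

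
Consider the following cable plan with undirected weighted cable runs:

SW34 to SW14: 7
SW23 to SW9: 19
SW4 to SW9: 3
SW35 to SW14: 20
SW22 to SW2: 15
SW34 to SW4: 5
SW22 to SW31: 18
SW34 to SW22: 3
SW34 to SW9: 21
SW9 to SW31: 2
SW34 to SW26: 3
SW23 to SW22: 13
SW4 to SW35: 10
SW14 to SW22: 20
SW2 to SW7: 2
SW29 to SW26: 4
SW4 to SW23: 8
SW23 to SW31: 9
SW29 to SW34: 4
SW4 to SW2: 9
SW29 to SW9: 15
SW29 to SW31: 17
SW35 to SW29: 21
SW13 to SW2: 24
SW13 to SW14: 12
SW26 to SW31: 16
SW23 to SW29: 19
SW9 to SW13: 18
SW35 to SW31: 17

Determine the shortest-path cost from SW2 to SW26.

Settle nodes by increasing distance from SW2:
SW2: 0
SW7: 2  (via SW2)
SW4: 9  (via SW2)
SW9: 12  (via SW4)
SW31: 14  (via SW9)
SW34: 14  (via SW4)
SW22: 15  (via SW2)
SW26: 17  (via SW34)
Shortest route: SW2 → SW4 → SW34 → SW26 = 17.

17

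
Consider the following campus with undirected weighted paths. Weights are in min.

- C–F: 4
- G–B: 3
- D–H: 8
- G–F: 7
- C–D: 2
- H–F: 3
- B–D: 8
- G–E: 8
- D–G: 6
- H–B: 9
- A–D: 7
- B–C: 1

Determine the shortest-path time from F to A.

Shortest distances from F:
F: 0
H: 3  (via F)
C: 4  (via F)
B: 5  (via C)
D: 6  (via C)
G: 7  (via F)
A: 13  (via D)
Shortest route: F–C–D–A = 13 min.

13 min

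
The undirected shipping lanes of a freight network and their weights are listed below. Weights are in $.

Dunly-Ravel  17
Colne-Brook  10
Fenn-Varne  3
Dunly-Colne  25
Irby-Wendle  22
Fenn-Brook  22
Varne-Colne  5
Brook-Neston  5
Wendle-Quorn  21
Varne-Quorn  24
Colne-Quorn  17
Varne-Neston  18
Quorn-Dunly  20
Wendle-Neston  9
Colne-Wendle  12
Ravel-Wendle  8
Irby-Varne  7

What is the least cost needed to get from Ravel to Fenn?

$28

Candidate routes:
Ravel–Wendle–Colne–Varne–Fenn: 8+12+5+3 = 28
Ravel–Wendle–Neston–Varne–Fenn: 8+9+18+3 = 38
Cheapest is Ravel–Wendle–Colne–Varne–Fenn at $28.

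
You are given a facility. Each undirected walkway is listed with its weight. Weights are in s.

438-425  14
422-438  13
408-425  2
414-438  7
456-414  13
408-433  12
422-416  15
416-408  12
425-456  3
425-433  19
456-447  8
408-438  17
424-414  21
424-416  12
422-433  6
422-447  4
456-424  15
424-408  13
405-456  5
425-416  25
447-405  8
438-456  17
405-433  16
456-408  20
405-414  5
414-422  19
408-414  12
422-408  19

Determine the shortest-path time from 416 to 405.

22 s

Candidate routes:
416–422–447–405: 15+4+8 = 27
416–422–447–456–405: 15+4+8+5 = 32
416–408–425–456–405: 12+2+3+5 = 22
416–408–414–405: 12+12+5 = 29
The minimum is 22 s via 416–408–425–456–405.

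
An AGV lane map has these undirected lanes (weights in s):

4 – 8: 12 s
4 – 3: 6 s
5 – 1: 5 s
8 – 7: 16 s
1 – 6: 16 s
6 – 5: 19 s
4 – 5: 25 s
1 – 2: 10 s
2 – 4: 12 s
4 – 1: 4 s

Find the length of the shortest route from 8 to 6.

Enumerating some paths:
8 - 4 - 2 - 1 - 6: 12+12+10+16 = 50
8 - 4 - 1 - 6: 12+4+16 = 32
8 - 4 - 1 - 5 - 6: 12+4+5+19 = 40
The minimum is 32 s via 8 - 4 - 1 - 6.

32 s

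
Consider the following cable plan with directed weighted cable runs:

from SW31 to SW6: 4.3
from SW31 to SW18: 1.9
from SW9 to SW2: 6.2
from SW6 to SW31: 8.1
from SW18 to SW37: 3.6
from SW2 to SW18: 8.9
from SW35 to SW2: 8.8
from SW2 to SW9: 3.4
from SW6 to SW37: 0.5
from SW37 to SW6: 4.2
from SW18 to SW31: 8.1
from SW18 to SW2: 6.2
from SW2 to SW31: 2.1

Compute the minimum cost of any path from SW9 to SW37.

Compare a few routes:
SW9–SW2–SW31–SW18–SW37: 6.2+2.1+1.9+3.6 = 13.8
SW9–SW2–SW31–SW6–SW37: 6.2+2.1+4.3+0.5 = 13.1
Cheapest is SW9–SW2–SW31–SW6–SW37 at 13.1.

13.1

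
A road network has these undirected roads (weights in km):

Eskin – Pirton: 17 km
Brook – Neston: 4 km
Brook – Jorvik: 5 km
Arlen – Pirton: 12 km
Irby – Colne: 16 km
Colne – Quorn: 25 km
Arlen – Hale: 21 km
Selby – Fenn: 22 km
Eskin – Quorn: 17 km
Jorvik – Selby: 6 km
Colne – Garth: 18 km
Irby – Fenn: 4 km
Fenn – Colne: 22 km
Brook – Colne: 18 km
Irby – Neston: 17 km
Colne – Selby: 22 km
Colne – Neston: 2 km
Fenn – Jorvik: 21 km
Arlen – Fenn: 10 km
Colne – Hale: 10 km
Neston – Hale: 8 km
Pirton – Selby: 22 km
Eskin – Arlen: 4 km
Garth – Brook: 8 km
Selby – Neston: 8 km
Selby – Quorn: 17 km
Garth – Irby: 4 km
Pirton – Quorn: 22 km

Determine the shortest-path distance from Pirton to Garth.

30 km

Candidate routes:
Pirton → Eskin → Arlen → Fenn → Irby → Garth: 17+4+10+4+4 = 39
Pirton → Arlen → Fenn → Irby → Garth: 12+10+4+4 = 30
Cheapest is Pirton → Arlen → Fenn → Irby → Garth at 30 km.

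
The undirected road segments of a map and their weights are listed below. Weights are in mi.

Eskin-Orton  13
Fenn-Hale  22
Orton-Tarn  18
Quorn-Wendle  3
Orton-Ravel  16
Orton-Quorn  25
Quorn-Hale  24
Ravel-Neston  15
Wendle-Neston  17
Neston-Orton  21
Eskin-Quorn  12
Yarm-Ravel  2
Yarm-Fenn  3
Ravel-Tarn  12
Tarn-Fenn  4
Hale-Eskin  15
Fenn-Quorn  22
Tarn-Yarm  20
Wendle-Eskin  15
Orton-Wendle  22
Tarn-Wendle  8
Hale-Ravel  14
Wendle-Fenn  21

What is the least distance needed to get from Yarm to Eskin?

30 mi

Compare a few routes:
Yarm - Ravel - Hale - Eskin: 2+14+15 = 31
Yarm - Ravel - Orton - Eskin: 2+16+13 = 31
Yarm - Fenn - Tarn - Wendle - Eskin: 3+4+8+15 = 30
The minimum is 30 mi via Yarm - Fenn - Tarn - Wendle - Eskin.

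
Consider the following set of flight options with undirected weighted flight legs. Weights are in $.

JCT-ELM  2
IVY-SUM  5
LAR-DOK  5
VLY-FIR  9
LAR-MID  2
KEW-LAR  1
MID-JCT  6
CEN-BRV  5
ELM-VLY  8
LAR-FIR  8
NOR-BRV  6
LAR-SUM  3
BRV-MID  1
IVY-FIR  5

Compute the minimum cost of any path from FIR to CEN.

$16

Settle nodes by increasing distance from FIR:
FIR: 0
IVY: 5  (via FIR)
LAR: 8  (via FIR)
KEW: 9  (via LAR)
VLY: 9  (via FIR)
MID: 10  (via LAR)
SUM: 10  (via IVY)
BRV: 11  (via MID)
DOK: 13  (via LAR)
JCT: 16  (via MID)
CEN: 16  (via BRV)
Shortest route: FIR → LAR → MID → BRV → CEN = $16.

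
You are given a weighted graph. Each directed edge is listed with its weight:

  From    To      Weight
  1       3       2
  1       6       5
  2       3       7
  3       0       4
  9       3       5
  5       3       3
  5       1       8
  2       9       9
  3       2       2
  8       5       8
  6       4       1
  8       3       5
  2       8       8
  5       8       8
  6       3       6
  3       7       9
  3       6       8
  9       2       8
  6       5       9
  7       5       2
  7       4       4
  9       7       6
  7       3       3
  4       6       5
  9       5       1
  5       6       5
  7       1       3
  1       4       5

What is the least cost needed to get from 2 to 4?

Candidate routes:
2 - 9 - 7 - 4: 9+6+4 = 19
2 - 8 - 3 - 6 - 4: 8+5+8+1 = 22
2 - 3 - 6 - 4: 7+8+1 = 16
2 - 3 - 7 - 4: 7+9+4 = 20
The minimum is 16 via 2 - 3 - 6 - 4.

16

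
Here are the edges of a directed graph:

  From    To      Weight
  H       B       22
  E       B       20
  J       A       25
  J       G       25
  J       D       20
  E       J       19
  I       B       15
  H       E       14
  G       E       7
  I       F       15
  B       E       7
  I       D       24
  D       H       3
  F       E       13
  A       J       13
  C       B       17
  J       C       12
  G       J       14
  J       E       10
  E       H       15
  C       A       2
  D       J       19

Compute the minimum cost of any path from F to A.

46

Enumerating some paths:
F–E–J–A: 13+19+25 = 57
F–E–J–C–A: 13+19+12+2 = 46
Cheapest is F–E–J–C–A at 46.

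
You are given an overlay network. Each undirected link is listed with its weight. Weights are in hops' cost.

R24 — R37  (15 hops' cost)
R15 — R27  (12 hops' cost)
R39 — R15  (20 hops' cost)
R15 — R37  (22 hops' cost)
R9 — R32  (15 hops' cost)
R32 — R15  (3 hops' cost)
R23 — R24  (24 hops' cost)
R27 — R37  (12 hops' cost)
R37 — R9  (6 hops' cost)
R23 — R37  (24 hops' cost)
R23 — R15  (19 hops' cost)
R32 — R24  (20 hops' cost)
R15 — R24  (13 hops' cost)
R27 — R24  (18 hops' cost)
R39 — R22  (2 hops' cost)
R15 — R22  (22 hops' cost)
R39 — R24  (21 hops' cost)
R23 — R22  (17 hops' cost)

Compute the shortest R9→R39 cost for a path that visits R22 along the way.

42 hops' cost

Best R9 to R22: R9–R32–R15–R22 costing 40
Best R22 to R39: R22–R39 costing 2
Total via R22: 40 + 2 = 42 hops' cost.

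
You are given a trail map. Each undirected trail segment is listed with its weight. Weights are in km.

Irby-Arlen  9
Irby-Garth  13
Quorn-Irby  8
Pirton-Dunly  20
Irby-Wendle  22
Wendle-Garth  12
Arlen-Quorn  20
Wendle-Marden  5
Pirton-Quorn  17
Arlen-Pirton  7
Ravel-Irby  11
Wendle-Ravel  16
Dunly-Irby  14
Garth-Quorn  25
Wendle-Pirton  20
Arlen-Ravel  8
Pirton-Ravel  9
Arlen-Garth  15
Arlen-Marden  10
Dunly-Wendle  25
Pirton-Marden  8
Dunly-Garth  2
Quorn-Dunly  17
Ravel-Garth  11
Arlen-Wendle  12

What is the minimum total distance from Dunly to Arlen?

17 km

Running Dijkstra from Dunly:
Dunly: 0
Garth: 2  (via Dunly)
Ravel: 13  (via Garth)
Irby: 14  (via Dunly)
Wendle: 14  (via Garth)
Arlen: 17  (via Garth)
Shortest route: Dunly → Garth → Arlen = 17 km.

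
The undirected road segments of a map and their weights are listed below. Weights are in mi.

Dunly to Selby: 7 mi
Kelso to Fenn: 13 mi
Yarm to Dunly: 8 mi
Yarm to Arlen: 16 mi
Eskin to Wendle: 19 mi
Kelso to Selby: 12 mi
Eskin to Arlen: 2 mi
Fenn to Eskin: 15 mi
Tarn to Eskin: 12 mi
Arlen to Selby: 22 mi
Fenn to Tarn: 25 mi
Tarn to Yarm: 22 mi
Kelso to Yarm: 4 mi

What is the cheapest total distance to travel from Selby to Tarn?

36 mi

Running Dijkstra from Selby:
Selby: 0
Dunly: 7  (via Selby)
Kelso: 12  (via Selby)
Yarm: 15  (via Dunly)
Arlen: 22  (via Selby)
Eskin: 24  (via Arlen)
Fenn: 25  (via Kelso)
Tarn: 36  (via Eskin)
Shortest route: Selby → Arlen → Eskin → Tarn = 36 mi.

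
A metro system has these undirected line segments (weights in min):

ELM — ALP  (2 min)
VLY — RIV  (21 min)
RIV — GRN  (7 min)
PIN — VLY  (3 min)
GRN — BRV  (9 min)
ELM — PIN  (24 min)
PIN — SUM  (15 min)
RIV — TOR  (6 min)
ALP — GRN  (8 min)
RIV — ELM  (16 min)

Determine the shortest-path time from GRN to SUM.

Settle nodes by increasing distance from GRN:
GRN: 0
RIV: 7  (via GRN)
ALP: 8  (via GRN)
BRV: 9  (via GRN)
ELM: 10  (via ALP)
TOR: 13  (via RIV)
VLY: 28  (via RIV)
PIN: 31  (via VLY)
SUM: 46  (via PIN)
Shortest route: GRN → RIV → VLY → PIN → SUM = 46 min.

46 min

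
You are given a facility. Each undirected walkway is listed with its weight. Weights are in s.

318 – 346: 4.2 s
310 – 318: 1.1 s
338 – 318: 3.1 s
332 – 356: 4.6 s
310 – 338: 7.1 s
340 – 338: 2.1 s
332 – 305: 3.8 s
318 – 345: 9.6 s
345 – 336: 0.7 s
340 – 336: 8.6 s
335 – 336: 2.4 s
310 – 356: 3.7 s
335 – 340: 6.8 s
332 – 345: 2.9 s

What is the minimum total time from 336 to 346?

Compare a few routes:
336 - 345 - 332 - 356 - 310 - 318 - 346: 0.7+2.9+4.6+3.7+1.1+4.2 = 17.2
336 - 340 - 338 - 318 - 346: 8.6+2.1+3.1+4.2 = 18
336 - 345 - 318 - 346: 0.7+9.6+4.2 = 14.5
Cheapest is 336 - 345 - 318 - 346 at 14.5 s.

14.5 s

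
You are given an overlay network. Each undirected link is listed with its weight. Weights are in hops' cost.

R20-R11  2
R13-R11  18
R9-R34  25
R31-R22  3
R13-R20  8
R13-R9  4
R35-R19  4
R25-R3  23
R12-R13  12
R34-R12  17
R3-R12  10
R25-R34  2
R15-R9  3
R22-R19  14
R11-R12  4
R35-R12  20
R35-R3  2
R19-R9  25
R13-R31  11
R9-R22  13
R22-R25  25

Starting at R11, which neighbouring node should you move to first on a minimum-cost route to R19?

R12

Compare a few routes:
R11 → R12 → R3 → R35 → R19: 4+10+2+4 = 20
R11 → R12 → R35 → R19: 4+20+4 = 28
R11 → R20 → R13 → R12 → R3 → R35 → R19: 2+8+12+10+2+4 = 38
R11 → R20 → R13 → R31 → R22 → R19: 2+8+11+3+14 = 38
Cheapest is R11 → R12 → R3 → R35 → R19 at 20 hops' cost.
So from R11 the first move is to R12.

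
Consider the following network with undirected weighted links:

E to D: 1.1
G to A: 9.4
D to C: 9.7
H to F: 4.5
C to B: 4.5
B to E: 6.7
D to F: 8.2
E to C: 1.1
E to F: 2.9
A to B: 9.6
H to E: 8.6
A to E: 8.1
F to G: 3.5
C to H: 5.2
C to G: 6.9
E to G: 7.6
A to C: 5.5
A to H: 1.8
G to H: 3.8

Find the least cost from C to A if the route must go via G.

12.5

Shortest C→G: C–G = 6.9
Shortest G→A: G–H–A = 5.6
Total via G: 6.9 + 5.6 = 12.5.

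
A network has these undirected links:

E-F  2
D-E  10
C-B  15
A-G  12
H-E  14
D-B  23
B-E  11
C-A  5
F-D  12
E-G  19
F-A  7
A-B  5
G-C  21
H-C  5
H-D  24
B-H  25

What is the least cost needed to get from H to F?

Settle nodes by increasing distance from H:
H: 0
C: 5  (via H)
A: 10  (via C)
E: 14  (via H)
B: 15  (via A)
F: 16  (via E)
Shortest route: H–E–F = 16.

16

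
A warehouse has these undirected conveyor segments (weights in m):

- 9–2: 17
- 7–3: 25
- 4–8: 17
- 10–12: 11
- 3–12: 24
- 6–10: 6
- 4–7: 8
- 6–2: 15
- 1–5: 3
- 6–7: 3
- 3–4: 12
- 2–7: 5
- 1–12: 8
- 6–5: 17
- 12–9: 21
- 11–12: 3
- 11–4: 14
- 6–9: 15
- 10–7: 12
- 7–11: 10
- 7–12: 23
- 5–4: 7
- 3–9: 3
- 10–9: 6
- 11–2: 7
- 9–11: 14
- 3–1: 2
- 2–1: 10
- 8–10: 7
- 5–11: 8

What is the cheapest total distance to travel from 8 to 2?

Compare a few routes:
8 → 10 → 6 → 2: 7+6+15 = 28
8 → 10 → 6 → 7 → 2: 7+6+3+5 = 21
8 → 10 → 7 → 2: 7+12+5 = 24
Cheapest is 8 → 10 → 6 → 7 → 2 at 21 m.

21 m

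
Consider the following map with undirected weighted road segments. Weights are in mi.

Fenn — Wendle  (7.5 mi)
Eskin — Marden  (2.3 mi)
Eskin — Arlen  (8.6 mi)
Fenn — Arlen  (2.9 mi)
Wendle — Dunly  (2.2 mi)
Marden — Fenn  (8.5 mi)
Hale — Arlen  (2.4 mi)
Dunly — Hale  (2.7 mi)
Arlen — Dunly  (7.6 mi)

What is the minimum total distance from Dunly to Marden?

16 mi

Settle nodes by increasing distance from Dunly:
Dunly: 0
Wendle: 2.2  (via Dunly)
Hale: 2.7  (via Dunly)
Arlen: 5.1  (via Hale)
Fenn: 8  (via Arlen)
Eskin: 13.7  (via Arlen)
Marden: 16  (via Eskin)
Shortest route: Dunly → Hale → Arlen → Eskin → Marden = 16 mi.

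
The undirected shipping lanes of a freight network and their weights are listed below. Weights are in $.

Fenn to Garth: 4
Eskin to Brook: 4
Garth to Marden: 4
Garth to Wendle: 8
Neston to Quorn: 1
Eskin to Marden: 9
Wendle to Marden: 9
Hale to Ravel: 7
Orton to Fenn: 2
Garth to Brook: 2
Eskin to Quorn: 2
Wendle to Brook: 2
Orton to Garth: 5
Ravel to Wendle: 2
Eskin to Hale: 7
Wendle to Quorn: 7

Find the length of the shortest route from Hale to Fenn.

$17

Shortest distances from Hale:
Hale: 0
Ravel: 7  (via Hale)
Eskin: 7  (via Hale)
Wendle: 9  (via Ravel)
Quorn: 9  (via Eskin)
Neston: 10  (via Quorn)
Brook: 11  (via Eskin)
Garth: 13  (via Brook)
Marden: 16  (via Eskin)
Fenn: 17  (via Garth)
Shortest route: Hale → Eskin → Brook → Garth → Fenn = $17.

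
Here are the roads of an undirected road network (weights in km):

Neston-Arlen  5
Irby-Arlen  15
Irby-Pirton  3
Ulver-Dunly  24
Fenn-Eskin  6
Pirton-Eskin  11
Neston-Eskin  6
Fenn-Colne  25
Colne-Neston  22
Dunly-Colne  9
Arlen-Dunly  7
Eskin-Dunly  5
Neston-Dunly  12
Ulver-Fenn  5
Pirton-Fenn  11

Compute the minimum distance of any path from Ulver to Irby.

19 km

Running Dijkstra from Ulver:
Ulver: 0
Fenn: 5  (via Ulver)
Eskin: 11  (via Fenn)
Dunly: 16  (via Eskin)
Pirton: 16  (via Fenn)
Neston: 17  (via Eskin)
Irby: 19  (via Pirton)
Shortest route: Ulver → Fenn → Pirton → Irby = 19 km.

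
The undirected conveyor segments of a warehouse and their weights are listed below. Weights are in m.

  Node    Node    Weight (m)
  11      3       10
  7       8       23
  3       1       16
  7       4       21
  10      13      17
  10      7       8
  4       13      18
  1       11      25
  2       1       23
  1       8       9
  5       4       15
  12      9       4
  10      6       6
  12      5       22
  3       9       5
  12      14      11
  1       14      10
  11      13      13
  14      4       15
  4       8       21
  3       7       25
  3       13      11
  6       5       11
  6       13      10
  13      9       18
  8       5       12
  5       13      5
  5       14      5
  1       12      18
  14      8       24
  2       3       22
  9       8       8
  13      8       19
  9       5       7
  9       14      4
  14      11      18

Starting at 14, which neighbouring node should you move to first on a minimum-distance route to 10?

Enumerating some paths:
14 - 5 - 13 - 10: 5+5+17 = 27
14 - 5 - 13 - 6 - 10: 5+5+10+6 = 26
14 - 5 - 6 - 10: 5+11+6 = 22
14 - 9 - 5 - 6 - 10: 4+7+11+6 = 28
The minimum is 22 m via 14 - 5 - 6 - 10.
So from 14 the first move is to 5.

5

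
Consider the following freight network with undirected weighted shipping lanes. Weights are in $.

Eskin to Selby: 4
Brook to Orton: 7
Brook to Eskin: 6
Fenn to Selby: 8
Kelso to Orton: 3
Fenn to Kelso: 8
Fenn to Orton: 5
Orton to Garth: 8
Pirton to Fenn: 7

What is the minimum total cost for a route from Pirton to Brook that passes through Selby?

Best Pirton to Selby: Pirton–Fenn–Selby costing 15
Shortest Selby→Brook: Selby–Eskin–Brook = 10
Total via Selby: 15 + 10 = $25.

$25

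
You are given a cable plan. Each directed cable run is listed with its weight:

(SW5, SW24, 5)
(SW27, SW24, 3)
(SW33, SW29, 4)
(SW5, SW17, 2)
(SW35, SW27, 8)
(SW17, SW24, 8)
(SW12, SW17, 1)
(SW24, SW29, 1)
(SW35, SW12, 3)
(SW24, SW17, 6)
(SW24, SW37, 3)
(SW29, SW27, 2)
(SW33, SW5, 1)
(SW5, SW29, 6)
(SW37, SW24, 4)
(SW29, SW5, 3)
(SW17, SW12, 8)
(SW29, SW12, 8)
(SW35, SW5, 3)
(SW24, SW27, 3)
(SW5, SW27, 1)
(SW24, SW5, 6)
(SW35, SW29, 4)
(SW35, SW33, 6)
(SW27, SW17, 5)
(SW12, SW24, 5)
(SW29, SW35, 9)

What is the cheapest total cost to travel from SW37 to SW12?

Running Dijkstra from SW37:
SW37: 0
SW24: 4  (via SW37)
SW29: 5  (via SW24)
SW27: 7  (via SW24)
SW5: 8  (via SW29)
SW17: 10  (via SW24)
SW12: 13  (via SW29)
Shortest route: SW37 → SW24 → SW29 → SW12 = 13.

13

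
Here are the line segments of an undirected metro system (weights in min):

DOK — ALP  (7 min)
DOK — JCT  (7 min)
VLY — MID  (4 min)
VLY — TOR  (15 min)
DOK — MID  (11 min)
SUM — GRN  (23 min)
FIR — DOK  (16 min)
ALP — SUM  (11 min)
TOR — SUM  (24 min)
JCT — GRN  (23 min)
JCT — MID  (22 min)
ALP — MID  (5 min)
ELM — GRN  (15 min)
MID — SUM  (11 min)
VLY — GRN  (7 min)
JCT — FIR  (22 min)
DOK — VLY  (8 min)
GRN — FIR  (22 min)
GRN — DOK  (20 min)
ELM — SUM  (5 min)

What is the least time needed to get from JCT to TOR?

30 min

Compare a few routes:
JCT - DOK - MID - VLY - TOR: 7+11+4+15 = 37
JCT - DOK - VLY - TOR: 7+8+15 = 30
The minimum is 30 min via JCT - DOK - VLY - TOR.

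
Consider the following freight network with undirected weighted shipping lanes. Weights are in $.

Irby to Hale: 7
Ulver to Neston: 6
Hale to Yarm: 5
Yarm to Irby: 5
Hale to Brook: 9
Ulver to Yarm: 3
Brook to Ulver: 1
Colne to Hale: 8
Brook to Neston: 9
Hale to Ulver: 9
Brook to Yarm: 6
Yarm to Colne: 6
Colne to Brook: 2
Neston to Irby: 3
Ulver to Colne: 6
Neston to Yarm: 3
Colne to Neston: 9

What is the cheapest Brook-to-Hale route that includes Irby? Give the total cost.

$16

Shortest Brook→Irby: Brook–Ulver–Yarm–Irby = 9
Best Irby to Hale: Irby–Hale costing 7
Total via Irby: 9 + 7 = $16.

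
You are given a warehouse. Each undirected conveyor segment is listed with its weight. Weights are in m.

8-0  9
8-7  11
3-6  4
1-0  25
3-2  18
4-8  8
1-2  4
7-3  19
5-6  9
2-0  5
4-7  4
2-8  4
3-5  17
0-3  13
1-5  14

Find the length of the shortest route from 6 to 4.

Shortest distances from 6:
6: 0
3: 4  (via 6)
5: 9  (via 6)
0: 17  (via 3)
2: 22  (via 3)
1: 23  (via 5)
7: 23  (via 3)
8: 26  (via 0)
4: 27  (via 7)
Shortest route: 6 → 3 → 7 → 4 = 27 m.

27 m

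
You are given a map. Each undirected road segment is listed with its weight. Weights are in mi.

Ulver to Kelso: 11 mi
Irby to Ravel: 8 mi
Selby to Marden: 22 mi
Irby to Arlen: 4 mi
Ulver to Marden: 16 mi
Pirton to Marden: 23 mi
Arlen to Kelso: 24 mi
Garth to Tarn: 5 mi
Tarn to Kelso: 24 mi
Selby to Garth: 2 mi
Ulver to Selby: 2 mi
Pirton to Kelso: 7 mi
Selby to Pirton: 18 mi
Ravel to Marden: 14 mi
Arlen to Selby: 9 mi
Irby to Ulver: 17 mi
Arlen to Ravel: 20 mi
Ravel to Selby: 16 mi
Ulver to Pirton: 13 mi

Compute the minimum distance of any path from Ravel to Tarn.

Settle nodes by increasing distance from Ravel:
Ravel: 0
Irby: 8  (via Ravel)
Arlen: 12  (via Irby)
Marden: 14  (via Ravel)
Selby: 16  (via Ravel)
Ulver: 18  (via Selby)
Garth: 18  (via Selby)
Tarn: 23  (via Garth)
Shortest route: Ravel–Selby–Garth–Tarn = 23 mi.

23 mi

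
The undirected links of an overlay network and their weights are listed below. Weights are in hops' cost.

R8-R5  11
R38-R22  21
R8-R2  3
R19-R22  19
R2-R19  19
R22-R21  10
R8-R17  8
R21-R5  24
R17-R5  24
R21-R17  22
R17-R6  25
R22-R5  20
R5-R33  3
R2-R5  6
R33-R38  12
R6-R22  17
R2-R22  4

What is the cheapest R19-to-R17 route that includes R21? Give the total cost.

Shortest R19→R21: R19–R22–R21 = 29
Shortest R21→R17: R21–R17 = 22
Total via R21: 29 + 22 = 51 hops' cost.

51 hops' cost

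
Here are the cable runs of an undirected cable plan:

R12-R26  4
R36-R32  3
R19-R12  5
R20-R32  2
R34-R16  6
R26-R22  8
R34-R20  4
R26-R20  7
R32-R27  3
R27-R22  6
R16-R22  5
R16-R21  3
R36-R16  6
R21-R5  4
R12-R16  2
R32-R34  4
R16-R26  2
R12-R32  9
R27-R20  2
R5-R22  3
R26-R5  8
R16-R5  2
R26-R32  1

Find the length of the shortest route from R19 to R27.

13

Compare a few routes:
R19 - R12 - R16 - R26 - R32 - R20 - R27: 5+2+2+1+2+2 = 14
R19 - R12 - R26 - R32 - R27: 5+4+1+3 = 13
R19 - R12 - R26 - R32 - R20 - R27: 5+4+1+2+2 = 14
The minimum is 13 via R19 - R12 - R26 - R32 - R27.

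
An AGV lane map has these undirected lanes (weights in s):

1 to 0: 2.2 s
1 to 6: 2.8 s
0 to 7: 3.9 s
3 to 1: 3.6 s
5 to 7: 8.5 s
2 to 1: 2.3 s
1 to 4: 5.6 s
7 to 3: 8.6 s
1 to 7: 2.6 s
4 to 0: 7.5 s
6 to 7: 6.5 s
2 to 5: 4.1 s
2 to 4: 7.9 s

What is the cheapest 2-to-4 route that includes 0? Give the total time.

Shortest 2→0: 2–1–0 = 4.5
Shortest 0→4: 0–4 = 7.5
Total via 0: 4.5 + 7.5 = 12 s.

12 s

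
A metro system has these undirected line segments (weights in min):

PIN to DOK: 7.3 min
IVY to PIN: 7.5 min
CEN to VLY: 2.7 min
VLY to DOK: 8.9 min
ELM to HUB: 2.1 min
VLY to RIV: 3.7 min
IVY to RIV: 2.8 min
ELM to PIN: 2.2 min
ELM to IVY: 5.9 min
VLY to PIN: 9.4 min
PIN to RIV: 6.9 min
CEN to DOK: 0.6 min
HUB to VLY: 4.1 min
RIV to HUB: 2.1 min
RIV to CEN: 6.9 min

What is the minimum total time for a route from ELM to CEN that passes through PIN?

Best ELM to PIN: ELM → PIN costing 2.2
Best PIN to CEN: PIN → DOK → CEN costing 7.9
Total via PIN: 2.2 + 7.9 = 10.1 min.

10.1 min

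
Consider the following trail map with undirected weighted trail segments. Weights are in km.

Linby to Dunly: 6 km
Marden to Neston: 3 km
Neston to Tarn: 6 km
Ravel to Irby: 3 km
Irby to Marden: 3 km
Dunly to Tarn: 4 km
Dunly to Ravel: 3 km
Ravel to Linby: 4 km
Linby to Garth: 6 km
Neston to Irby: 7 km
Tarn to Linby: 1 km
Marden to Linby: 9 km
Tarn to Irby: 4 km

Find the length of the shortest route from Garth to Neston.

Settle nodes by increasing distance from Garth:
Garth: 0
Linby: 6  (via Garth)
Tarn: 7  (via Linby)
Ravel: 10  (via Linby)
Dunly: 11  (via Tarn)
Irby: 11  (via Tarn)
Neston: 13  (via Tarn)
Shortest route: Garth–Linby–Tarn–Neston = 13 km.

13 km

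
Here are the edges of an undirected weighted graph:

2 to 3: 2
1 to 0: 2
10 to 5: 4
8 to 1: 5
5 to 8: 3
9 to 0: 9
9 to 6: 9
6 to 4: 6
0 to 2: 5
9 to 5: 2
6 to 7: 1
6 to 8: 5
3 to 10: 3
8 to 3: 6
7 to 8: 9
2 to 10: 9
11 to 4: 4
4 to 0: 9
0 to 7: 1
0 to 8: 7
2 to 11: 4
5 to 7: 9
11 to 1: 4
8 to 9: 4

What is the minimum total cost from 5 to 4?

14

Candidate routes:
5–8–1–11–4: 3+5+4+4 = 16
5–8–6–4: 3+5+6 = 14
5–7–6–4: 9+1+6 = 16
The minimum is 14 via 5–8–6–4.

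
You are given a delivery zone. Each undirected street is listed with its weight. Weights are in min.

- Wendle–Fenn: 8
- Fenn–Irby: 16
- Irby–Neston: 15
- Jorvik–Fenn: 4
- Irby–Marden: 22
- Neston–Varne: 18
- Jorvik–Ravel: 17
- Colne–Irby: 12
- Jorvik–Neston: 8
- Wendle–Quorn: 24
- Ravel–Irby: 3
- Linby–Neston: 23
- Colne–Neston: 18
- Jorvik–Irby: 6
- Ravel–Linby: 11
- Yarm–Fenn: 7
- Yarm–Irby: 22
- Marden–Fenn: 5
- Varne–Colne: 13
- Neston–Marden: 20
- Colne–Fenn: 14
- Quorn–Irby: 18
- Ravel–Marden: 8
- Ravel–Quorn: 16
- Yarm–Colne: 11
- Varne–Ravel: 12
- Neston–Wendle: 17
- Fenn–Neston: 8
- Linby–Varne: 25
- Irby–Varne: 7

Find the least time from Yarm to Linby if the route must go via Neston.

Shortest Yarm→Neston: Yarm–Fenn–Neston = 15
Best Neston to Linby: Neston–Linby costing 23
Total via Neston: 15 + 23 = 38 min.

38 min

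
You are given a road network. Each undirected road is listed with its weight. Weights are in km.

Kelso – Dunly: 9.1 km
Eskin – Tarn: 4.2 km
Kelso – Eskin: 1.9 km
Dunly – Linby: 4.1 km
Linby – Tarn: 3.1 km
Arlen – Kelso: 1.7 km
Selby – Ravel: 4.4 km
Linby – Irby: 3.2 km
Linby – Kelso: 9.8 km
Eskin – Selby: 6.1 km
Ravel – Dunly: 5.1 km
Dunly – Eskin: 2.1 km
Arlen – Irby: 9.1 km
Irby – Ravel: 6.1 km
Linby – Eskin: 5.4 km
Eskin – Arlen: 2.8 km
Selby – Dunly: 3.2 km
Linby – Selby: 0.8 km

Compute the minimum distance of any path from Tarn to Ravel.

8.3 km

Enumerating some paths:
Tarn → Eskin → Dunly → Ravel: 4.2+2.1+5.1 = 11.4
Tarn → Linby → Selby → Dunly → Ravel: 3.1+0.8+3.2+5.1 = 12.2
Tarn → Linby → Selby → Ravel: 3.1+0.8+4.4 = 8.3
Cheapest is Tarn → Linby → Selby → Ravel at 8.3 km.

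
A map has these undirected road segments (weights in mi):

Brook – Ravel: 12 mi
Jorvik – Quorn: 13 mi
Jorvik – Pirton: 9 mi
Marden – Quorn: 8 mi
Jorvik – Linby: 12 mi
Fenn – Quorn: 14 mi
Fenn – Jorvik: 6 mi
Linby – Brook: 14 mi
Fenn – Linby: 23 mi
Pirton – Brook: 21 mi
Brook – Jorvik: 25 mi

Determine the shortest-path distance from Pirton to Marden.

Shortest distances from Pirton:
Pirton: 0
Jorvik: 9  (via Pirton)
Fenn: 15  (via Jorvik)
Linby: 21  (via Jorvik)
Brook: 21  (via Pirton)
Quorn: 22  (via Jorvik)
Marden: 30  (via Quorn)
Shortest route: Pirton–Jorvik–Quorn–Marden = 30 mi.

30 mi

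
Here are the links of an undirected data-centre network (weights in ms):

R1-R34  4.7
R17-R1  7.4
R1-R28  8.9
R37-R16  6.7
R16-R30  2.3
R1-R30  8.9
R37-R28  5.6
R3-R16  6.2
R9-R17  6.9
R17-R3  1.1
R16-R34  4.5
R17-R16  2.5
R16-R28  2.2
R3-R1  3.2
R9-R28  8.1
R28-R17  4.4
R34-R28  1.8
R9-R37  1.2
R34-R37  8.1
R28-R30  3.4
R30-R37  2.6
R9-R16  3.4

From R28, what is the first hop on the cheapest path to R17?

R17

Candidate routes:
R28 → R17: 4.4 = 4.4
R28 → R16 → R17: 2.2+2.5 = 4.7
Cheapest is R28 → R17 at 4.4 ms.
So from R28 the first move is to R17.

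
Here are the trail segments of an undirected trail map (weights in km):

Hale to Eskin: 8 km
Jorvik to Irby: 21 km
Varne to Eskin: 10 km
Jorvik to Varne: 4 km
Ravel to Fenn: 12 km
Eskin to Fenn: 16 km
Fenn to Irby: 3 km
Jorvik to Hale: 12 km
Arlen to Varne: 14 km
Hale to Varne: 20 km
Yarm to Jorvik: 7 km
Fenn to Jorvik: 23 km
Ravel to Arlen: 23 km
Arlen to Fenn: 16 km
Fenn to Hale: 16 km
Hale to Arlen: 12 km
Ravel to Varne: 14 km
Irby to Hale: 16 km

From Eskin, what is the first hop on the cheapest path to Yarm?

Compare a few routes:
Eskin → Hale → Jorvik → Yarm: 8+12+7 = 27
Eskin → Varne → Jorvik → Yarm: 10+4+7 = 21
The minimum is 21 km via Eskin → Varne → Jorvik → Yarm.
So from Eskin the first move is to Varne.

Varne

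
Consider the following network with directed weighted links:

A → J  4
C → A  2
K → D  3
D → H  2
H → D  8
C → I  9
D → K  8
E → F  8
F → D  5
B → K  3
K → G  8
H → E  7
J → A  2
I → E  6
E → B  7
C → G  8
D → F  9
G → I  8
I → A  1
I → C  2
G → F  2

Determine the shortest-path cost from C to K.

23

Compare a few routes:
C - G - I - E - B - K: 8+8+6+7+3 = 32
C - G - F - D - K: 8+2+5+8 = 23
C - I - E - B - K: 9+6+7+3 = 25
The minimum is 23 via C - G - F - D - K.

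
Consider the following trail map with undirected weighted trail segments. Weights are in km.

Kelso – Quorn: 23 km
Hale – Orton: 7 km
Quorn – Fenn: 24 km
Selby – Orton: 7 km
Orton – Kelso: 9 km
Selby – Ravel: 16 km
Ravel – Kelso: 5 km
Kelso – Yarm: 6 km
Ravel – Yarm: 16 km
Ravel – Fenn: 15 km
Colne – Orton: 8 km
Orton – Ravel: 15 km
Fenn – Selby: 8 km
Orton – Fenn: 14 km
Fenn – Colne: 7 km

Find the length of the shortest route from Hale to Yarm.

Shortest distances from Hale:
Hale: 0
Orton: 7  (via Hale)
Selby: 14  (via Orton)
Colne: 15  (via Orton)
Kelso: 16  (via Orton)
Ravel: 21  (via Kelso)
Fenn: 21  (via Orton)
Yarm: 22  (via Kelso)
Shortest route: Hale → Orton → Kelso → Yarm = 22 km.

22 km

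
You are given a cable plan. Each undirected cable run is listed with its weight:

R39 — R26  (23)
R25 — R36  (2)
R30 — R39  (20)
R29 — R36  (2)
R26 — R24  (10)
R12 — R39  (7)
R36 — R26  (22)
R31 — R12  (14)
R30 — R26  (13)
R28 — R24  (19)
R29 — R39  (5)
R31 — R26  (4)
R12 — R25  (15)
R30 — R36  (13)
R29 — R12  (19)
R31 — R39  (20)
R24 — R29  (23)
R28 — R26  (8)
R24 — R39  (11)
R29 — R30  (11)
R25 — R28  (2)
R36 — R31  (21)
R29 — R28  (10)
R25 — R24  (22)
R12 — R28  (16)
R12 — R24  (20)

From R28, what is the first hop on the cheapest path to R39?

Enumerating some paths:
R28 → R29 → R39: 10+5 = 15
R28 → R25 → R12 → R39: 2+15+7 = 24
R28 → R12 → R39: 16+7 = 23
R28 → R25 → R36 → R29 → R39: 2+2+2+5 = 11
Cheapest is R28 → R25 → R36 → R29 → R39 at 11.
So from R28 the first move is to R25.

R25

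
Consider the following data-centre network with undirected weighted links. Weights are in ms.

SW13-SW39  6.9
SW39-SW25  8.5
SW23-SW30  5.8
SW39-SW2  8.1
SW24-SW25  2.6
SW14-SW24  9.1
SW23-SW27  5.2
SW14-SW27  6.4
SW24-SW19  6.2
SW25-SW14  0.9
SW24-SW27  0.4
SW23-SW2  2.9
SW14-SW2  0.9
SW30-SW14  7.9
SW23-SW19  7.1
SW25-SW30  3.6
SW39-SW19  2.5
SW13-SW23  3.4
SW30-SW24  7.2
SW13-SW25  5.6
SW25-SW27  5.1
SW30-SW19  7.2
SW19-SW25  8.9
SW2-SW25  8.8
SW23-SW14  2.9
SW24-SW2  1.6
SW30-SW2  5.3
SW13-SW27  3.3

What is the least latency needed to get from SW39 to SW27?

9.1 ms

Compare a few routes:
SW39–SW25–SW24–SW27: 8.5+2.6+0.4 = 11.5
SW39–SW2–SW24–SW27: 8.1+1.6+0.4 = 10.1
SW39–SW13–SW27: 6.9+3.3 = 10.2
SW39–SW19–SW24–SW27: 2.5+6.2+0.4 = 9.1
The minimum is 9.1 ms via SW39–SW19–SW24–SW27.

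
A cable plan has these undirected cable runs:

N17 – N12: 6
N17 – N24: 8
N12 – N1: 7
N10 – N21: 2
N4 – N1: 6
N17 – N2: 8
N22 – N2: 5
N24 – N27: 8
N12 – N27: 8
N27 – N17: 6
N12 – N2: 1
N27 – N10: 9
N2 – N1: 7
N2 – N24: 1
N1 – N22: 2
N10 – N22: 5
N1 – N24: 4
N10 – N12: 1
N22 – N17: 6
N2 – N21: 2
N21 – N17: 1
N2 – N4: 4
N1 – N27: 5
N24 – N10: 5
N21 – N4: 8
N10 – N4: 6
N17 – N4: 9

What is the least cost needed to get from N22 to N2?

5

Candidate routes:
N22 - N2: 5 = 5
N22 - N1 - N24 - N2: 2+4+1 = 7
N22 - N10 - N12 - N2: 5+1+1 = 7
Cheapest is N22 - N2 at 5.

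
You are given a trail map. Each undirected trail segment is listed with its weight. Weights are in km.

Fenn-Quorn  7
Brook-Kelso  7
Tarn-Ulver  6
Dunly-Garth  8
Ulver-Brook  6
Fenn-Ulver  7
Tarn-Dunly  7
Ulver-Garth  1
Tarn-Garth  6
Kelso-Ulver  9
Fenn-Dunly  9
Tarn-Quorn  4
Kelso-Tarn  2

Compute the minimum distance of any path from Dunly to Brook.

Candidate routes:
Dunly → Tarn → Kelso → Brook: 7+2+7 = 16
Dunly → Garth → Ulver → Brook: 8+1+6 = 15
Dunly → Tarn → Ulver → Brook: 7+6+6 = 19
The minimum is 15 km via Dunly → Garth → Ulver → Brook.

15 km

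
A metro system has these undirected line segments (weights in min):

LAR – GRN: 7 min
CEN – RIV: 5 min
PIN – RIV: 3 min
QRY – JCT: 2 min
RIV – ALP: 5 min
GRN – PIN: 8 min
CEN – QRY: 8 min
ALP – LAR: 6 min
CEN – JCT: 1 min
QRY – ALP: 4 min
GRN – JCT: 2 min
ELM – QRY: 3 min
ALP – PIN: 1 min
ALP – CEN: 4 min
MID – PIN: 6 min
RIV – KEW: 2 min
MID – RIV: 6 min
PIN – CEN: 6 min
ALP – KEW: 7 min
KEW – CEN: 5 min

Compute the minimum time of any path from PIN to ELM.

8 min

Candidate routes:
PIN → CEN → JCT → QRY → ELM: 6+1+2+3 = 12
PIN → RIV → CEN → JCT → QRY → ELM: 3+5+1+2+3 = 14
PIN → ALP → CEN → JCT → QRY → ELM: 1+4+1+2+3 = 11
PIN → ALP → QRY → ELM: 1+4+3 = 8
The minimum is 8 min via PIN → ALP → QRY → ELM.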